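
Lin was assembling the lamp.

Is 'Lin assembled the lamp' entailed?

'was assembling' is progressive; for an accomplishment like 'assemble the lamp', it doesn't entail completion.

no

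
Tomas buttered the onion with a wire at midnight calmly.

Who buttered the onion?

Tomas

'Tomas' marks the agent of the buttering event.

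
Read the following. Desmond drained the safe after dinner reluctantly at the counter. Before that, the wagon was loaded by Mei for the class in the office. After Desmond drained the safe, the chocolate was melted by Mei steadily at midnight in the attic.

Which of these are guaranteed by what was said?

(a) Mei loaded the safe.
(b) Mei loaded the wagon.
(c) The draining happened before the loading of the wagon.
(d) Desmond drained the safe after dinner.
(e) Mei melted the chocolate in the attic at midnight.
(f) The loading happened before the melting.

(b), (d), (e), (f)

(a) Not entailed — Mei loaded the wagon, not the safe; the safe belongs to the draining event.
(b) Entailed — every conjunct here is already in the original loading event.
(c) Not entailed — the narrative places the loading before the draining, not after.
(d) Entailed — every conjunct here is already in the original draining event.
(e) Entailed — the original entails any weakening of itself; this just drops 'steadily'.
(f) Entailed — the narrative places the loading before the melting.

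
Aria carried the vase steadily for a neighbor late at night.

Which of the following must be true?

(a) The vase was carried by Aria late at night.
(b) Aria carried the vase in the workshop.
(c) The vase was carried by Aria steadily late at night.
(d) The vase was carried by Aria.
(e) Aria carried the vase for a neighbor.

(a) Entailed — every conjunct here is already in the original carrying event.
(b) Not entailed — 'in the workshop' adds information not in the original event.
(c) Entailed — dropping 'for a neighbor' leaves a sub-description the original still satisfies.
(d) Entailed — dropping 'late at night', 'for a neighbor', 'steadily' leaves a sub-description the original still satisfies.
(e) Entailed — the original entails any weakening of itself; this just drops 'late at night', 'steadily'.

(a), (c), (d), (e)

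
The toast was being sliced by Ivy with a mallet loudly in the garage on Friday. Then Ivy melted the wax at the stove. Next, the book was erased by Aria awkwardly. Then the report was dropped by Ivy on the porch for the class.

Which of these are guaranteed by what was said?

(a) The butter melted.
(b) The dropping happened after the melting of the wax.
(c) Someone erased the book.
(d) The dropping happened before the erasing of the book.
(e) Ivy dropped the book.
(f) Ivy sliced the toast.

(a) Not entailed — the wax is what melted, not the butter.
(b) Entailed — the narrative places the melting before the dropping.
(c) Entailed — the original entails any weakening of itself; this just drops 'awkwardly' and generalizes the agent.
(d) Not entailed — the narrative places the erasing before the dropping, not after.
(e) Not entailed — Ivy dropped the report, not the book; the book belongs to the erasing event.
(f) Not entailed — 'was slicing' is progressive on an accomplishment; it does not entail the completed 'sliced'.

(b), (c)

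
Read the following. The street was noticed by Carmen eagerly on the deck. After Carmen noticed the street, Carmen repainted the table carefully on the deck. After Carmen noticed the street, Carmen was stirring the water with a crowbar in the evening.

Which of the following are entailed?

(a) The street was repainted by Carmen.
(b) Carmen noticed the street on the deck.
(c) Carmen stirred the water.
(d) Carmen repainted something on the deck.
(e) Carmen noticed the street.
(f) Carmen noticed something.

(a) Not entailed — Carmen repainted the table, not the street; the street belongs to the noticing event.
(b) Entailed — every conjunct here is already in the original noticing event.
(c) Entailed — 'stir' is an activity; 'was stirring' entails that some stirring happened, so 'stirred' holds.
(d) Entailed — dropping 'carefully' and generalizing the patient leaves a sub-description the original still satisfies.
(e) Entailed — this follows by dropping conjuncts from the noticing event's description.
(f) Entailed — every conjunct here is already in the original noticing event.

(b), (c), (d), (e), (f)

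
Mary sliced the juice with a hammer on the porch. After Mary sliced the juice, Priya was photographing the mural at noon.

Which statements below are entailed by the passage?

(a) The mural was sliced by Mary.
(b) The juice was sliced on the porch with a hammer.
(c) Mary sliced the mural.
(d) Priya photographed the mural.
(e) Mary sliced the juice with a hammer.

(b), (e)

(a) Not entailed — Mary sliced the juice, not the mural; the mural belongs to the photographing event.
(b) Entailed — this follows by dropping conjuncts from the slicing event's description.
(c) Not entailed — Mary sliced the juice, not the mural; the mural belongs to the photographing event.
(d) Not entailed — 'was photographing' is progressive on an accomplishment; it does not entail the completed 'photographed'.
(e) Entailed — the original entails any weakening of itself; this just drops 'on the porch'.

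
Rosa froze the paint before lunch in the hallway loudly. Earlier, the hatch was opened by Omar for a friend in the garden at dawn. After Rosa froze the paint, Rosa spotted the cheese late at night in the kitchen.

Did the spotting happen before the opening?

The narrative orders the opening before the spotting.

no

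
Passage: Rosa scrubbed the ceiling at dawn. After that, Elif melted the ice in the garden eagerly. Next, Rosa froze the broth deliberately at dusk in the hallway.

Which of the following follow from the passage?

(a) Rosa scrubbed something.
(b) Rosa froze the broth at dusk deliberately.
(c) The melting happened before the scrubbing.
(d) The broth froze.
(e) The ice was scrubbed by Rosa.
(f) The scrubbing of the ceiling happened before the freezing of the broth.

(a), (b), (d), (f)

(a) Entailed — every conjunct here is already in the original scrubbing event.
(b) Entailed — the original entails any weakening of itself; this just drops 'in the hallway'.
(c) Not entailed — the narrative places the scrubbing before the melting, not after.
(d) Entailed — 'Rosa froze the broth' is causative; it entails the inchoative 'the broth froze'.
(e) Not entailed — Rosa scrubbed the ceiling, not the ice; the ice belongs to the melting event.
(f) Entailed — the narrative places the scrubbing before the freezing.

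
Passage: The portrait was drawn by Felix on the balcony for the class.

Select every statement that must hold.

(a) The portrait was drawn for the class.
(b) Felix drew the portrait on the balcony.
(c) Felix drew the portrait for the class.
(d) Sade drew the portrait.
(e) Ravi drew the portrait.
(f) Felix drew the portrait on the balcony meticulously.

(a), (b), (c)

(a) Entailed — dropping 'on the balcony' and generalizing the agent leaves a sub-description the original still satisfies.
(b) Entailed — every conjunct here is already in the original drawing event.
(c) Entailed — dropping 'on the balcony' leaves a sub-description the original still satisfies.
(d) Not entailed — the passage has Felix drawing the portrait, not Sade.
(e) Not entailed — the passage has Felix drawing the portrait, not Ravi.
(f) Not entailed — 'meticulously' adds information not in the original event.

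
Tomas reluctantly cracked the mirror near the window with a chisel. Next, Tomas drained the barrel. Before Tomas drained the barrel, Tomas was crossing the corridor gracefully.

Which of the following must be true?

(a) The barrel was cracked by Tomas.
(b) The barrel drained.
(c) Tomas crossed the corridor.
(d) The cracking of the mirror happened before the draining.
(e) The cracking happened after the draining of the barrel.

(a) Not entailed — Tomas cracked the mirror, not the barrel; the barrel belongs to the draining event.
(b) Entailed — 'Tomas drained the barrel' is causative; it entails the inchoative 'the barrel drained'.
(c) Not entailed — 'was crossing' is progressive on an accomplishment; it does not entail the completed 'crossed'.
(d) Entailed — the narrative places the cracking before the draining.
(e) Not entailed — the narrative places the cracking before the draining, not after.

(b), (d)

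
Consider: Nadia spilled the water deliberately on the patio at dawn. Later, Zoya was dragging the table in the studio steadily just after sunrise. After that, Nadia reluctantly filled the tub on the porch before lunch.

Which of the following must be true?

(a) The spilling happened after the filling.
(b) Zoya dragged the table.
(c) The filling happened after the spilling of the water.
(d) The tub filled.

(a) Not entailed — the narrative places the spilling before the filling, not after.
(b) Entailed — 'drag' is an activity; 'was dragging' entails that some dragging happened, so 'dragged' holds.
(c) Entailed — the narrative places the spilling before the filling.
(d) Entailed — 'Nadia filled the tub' is causative; it entails the inchoative 'the tub filled'.

(b), (c), (d)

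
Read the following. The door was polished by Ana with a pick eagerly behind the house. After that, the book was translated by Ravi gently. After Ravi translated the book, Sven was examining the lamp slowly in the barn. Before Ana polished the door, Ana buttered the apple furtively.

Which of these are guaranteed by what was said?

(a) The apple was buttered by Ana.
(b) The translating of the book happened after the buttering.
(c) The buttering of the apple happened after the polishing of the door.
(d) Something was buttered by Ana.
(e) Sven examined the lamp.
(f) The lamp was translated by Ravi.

(a), (b), (d), (e)

(a) Entailed — dropping 'furtively' leaves a sub-description the original still satisfies.
(b) Entailed — the narrative places the buttering before the translating.
(c) Not entailed — the narrative places the buttering before the polishing, not after.
(d) Entailed — the original entails any weakening of itself; this just drops 'furtively' and generalizes the patient.
(e) Entailed — 'examine' is an activity; 'was examining' entails that some examining happened, so 'examined' holds.
(f) Not entailed — Ravi translated the book, not the lamp; the lamp belongs to the examining event.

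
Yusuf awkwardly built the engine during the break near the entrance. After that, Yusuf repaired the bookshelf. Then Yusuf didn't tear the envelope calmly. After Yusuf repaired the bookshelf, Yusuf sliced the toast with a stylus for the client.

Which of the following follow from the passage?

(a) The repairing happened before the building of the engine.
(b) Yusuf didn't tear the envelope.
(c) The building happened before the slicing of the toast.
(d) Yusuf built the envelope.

(a) Not entailed — the narrative places the building before the repairing, not after.
(b) Not entailed — dropping 'calmly' under negation is not valid — the original leaves open that Yusuf tore the envelope some other way.
(c) Entailed — the narrative places the building before the slicing.
(d) Not entailed — Yusuf built the engine, not the envelope; the envelope belongs to the tearing event.

(c)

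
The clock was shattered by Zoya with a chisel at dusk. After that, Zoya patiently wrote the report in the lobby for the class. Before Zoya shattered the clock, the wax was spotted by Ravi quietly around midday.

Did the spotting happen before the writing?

yes

The narrative orders the spotting before the writing.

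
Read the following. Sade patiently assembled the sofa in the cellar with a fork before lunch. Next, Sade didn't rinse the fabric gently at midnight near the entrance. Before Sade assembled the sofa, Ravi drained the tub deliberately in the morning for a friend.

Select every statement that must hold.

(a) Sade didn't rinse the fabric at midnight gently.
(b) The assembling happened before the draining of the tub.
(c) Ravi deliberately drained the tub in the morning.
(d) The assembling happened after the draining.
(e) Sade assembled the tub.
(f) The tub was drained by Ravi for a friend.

(c), (d), (f)

(a) Not entailed — dropping 'near the entrance' under negation is not valid — the original leaves open that Sade rinsed the fabric some other way.
(b) Not entailed — the narrative places the draining before the assembling, not after.
(c) Entailed — this follows by dropping conjuncts from the draining event's description.
(d) Entailed — the narrative places the draining before the assembling.
(e) Not entailed — Sade assembled the sofa, not the tub; the tub belongs to the draining event.
(f) Entailed — every conjunct here is already in the original draining event.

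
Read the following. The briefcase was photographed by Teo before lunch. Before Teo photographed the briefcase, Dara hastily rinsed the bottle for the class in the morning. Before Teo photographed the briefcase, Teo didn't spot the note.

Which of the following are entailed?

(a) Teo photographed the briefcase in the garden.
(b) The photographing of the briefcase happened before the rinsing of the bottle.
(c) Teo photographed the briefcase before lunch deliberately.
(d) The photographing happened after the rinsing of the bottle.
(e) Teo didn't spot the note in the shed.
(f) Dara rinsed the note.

(d), (e)

(a) Not entailed — 'in the garden' adds information not in the original event.
(b) Not entailed — the narrative places the rinsing before the photographing, not after.
(c) Not entailed — 'deliberately' adds information not in the original event.
(d) Entailed — the narrative places the rinsing before the photographing.
(e) Entailed — under negation, adding a further restriction is entailed: if no such spotting event occurred, none occurred in the shed either.
(f) Not entailed — Dara rinsed the bottle, not the note; the note belongs to the spotting event.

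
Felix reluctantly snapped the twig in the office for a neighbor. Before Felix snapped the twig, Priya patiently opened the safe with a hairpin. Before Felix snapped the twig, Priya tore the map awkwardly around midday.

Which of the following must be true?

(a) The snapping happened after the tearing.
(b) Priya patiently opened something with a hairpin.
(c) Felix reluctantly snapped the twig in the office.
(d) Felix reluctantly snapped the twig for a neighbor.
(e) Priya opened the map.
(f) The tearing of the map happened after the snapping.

(a) Entailed — the narrative places the tearing before the snapping.
(b) Entailed — every conjunct here is already in the original opening event.
(c) Entailed — dropping 'for a neighbor' leaves a sub-description the original still satisfies.
(d) Entailed — the original entails any weakening of itself; this just drops 'in the office'.
(e) Not entailed — Priya opened the safe, not the map; the map belongs to the tearing event.
(f) Not entailed — the narrative places the tearing before the snapping, not after.

(a), (b), (c), (d)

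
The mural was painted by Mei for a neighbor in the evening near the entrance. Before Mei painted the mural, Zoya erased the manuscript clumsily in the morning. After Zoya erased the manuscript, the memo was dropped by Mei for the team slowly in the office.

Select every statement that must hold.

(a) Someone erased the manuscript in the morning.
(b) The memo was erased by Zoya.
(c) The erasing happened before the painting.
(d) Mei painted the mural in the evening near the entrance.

(a), (c), (d)

(a) Entailed — the original entails any weakening of itself; this just drops 'clumsily' and generalizes the agent.
(b) Not entailed — Zoya erased the manuscript, not the memo; the memo belongs to the dropping event.
(c) Entailed — the narrative places the erasing before the painting.
(d) Entailed — dropping 'for a neighbor' leaves a sub-description the original still satisfies.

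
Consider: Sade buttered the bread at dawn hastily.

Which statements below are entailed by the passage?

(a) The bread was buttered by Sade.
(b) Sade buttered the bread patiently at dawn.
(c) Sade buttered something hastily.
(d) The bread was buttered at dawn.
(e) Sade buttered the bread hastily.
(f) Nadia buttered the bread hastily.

(a), (c), (d), (e)

(a) Entailed — dropping 'at dawn', 'hastily' leaves a sub-description the original still satisfies.
(b) Not entailed — 'patiently' adds a manner not in (and inconsistent with) the original.
(c) Entailed — every conjunct here is already in the original buttering event.
(d) Entailed — the original entails any weakening of itself; this just drops 'hastily' and generalizes the agent.
(e) Entailed — the original entails any weakening of itself; this just drops 'at dawn'.
(f) Not entailed — the passage has Sade buttering the bread, not Nadia.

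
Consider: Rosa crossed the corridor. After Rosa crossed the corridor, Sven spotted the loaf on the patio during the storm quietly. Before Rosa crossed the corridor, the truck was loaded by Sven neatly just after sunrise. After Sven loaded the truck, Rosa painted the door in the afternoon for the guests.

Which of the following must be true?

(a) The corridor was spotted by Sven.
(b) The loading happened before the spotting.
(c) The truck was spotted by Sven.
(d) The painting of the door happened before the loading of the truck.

(b)

(a) Not entailed — Sven spotted the loaf, not the corridor; the corridor belongs to the crossing event.
(b) Entailed — the narrative places the loading before the spotting.
(c) Not entailed — Sven spotted the loaf, not the truck; the truck belongs to the loading event.
(d) Not entailed — the narrative places the loading before the painting, not after.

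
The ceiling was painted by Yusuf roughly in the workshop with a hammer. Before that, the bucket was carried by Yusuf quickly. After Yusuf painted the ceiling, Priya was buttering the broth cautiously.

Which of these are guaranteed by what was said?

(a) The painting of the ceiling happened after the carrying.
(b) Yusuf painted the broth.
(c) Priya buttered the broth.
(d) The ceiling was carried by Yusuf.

(a)

(a) Entailed — the narrative places the carrying before the painting.
(b) Not entailed — Yusuf painted the ceiling, not the broth; the broth belongs to the buttering event.
(c) Not entailed — 'was buttering' is progressive on an accomplishment; it does not entail the completed 'buttered'.
(d) Not entailed — Yusuf carried the bucket, not the ceiling; the ceiling belongs to the painting event.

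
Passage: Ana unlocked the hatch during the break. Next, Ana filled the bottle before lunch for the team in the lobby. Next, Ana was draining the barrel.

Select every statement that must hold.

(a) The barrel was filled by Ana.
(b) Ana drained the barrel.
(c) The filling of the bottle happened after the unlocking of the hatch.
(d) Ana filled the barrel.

(c)

(a) Not entailed — Ana filled the bottle, not the barrel; the barrel belongs to the draining event.
(b) Not entailed — 'was draining' is progressive on an accomplishment; it does not entail the completed 'drained'.
(c) Entailed — the narrative places the unlocking before the filling.
(d) Not entailed — Ana filled the bottle, not the barrel; the barrel belongs to the draining event.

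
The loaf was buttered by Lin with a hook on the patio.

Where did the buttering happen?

'on the patio' marks the location of the buttering event.

on the patio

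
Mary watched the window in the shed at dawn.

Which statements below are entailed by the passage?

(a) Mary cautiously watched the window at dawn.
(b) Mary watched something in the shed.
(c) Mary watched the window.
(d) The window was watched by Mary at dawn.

(a) Not entailed — 'cautiously' adds information not in the original event.
(b) Entailed — this follows by dropping conjuncts from the watching event's description.
(c) Entailed — the original entails any weakening of itself; this just drops 'at dawn', 'in the shed'.
(d) Entailed — every conjunct here is already in the original watching event.

(b), (c), (d)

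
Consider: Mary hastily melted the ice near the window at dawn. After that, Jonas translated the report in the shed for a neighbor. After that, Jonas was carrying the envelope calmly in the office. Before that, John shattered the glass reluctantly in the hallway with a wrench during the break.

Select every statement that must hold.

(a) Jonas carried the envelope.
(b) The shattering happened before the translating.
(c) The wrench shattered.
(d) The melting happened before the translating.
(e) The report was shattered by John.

(a), (d)

(a) Entailed — 'carry' is an activity; 'was carrying' entails that some carrying happened, so 'carried' holds.
(b) Not entailed — the narrative doesn't order the shattering relative to the translating.
(c) Not entailed — the glass is what shattered, not the wrench.
(d) Entailed — the narrative places the melting before the translating.
(e) Not entailed — John shattered the glass, not the report; the report belongs to the translating event.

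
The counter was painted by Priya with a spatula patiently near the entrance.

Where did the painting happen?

near the entrance

'near the entrance' marks the location of the painting event.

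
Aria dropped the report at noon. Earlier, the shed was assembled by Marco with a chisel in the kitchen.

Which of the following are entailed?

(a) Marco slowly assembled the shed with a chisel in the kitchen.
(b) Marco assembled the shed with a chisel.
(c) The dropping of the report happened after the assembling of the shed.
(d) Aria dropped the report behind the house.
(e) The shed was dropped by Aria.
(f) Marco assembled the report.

(a) Not entailed — 'slowly' adds information not in the original event.
(b) Entailed — this follows by dropping conjuncts from the assembling event's description.
(c) Entailed — the narrative places the assembling before the dropping.
(d) Not entailed — 'behind the house' adds information not in the original event.
(e) Not entailed — Aria dropped the report, not the shed; the shed belongs to the assembling event.
(f) Not entailed — Marco assembled the shed, not the report; the report belongs to the dropping event.

(b), (c)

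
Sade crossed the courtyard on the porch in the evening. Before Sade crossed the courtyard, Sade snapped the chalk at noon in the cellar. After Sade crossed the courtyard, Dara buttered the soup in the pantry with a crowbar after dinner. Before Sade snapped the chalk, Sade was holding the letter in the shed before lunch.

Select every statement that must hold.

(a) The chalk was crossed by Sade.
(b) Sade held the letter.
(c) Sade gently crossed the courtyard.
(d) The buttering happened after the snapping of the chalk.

(a) Not entailed — Sade crossed the courtyard, not the chalk; the chalk belongs to the snapping event.
(b) Entailed — 'hold' is an activity; 'was holding' entails that some holding happened, so 'held' holds.
(c) Not entailed — 'gently' adds information not in the original event.
(d) Entailed — the narrative places the snapping before the buttering.

(b), (d)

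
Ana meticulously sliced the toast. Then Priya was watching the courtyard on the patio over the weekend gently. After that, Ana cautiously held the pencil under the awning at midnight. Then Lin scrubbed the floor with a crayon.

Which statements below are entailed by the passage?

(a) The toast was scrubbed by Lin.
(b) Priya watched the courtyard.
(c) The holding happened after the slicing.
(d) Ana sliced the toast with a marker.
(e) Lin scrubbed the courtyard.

(a) Not entailed — Lin scrubbed the floor, not the toast; the toast belongs to the slicing event.
(b) Entailed — 'watch' is an activity; 'was watching' entails that some watching happened, so 'watched' holds.
(c) Entailed — the narrative places the slicing before the holding.
(d) Not entailed — 'with a marker' adds information not in the original event.
(e) Not entailed — Lin scrubbed the floor, not the courtyard; the courtyard belongs to the watching event.

(b), (c)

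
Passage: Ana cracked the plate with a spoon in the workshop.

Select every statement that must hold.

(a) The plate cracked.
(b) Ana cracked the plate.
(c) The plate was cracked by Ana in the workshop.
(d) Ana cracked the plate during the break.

(a) Entailed — 'Ana cracked the plate' is causative; it entails the inchoative 'the plate cracked'.
(b) Entailed — dropping 'with a spoon', 'in the workshop' leaves a sub-description the original still satisfies.
(c) Entailed — dropping 'with a spoon' leaves a sub-description the original still satisfies.
(d) Not entailed — 'during the break' adds information not in the original event.

(a), (b), (c)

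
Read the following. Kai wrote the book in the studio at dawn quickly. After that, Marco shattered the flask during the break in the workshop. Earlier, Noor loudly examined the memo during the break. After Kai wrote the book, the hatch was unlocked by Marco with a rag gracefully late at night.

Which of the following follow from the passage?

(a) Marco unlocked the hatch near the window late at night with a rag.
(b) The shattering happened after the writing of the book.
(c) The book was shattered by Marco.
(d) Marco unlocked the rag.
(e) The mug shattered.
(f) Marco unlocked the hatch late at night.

(a) Not entailed — 'near the window' adds information not in the original event.
(b) Entailed — the narrative places the writing before the shattering.
(c) Not entailed — Marco shattered the flask, not the book; the book belongs to the writing event.
(d) Not entailed — the rag is the instrument, not what was unlocked.
(e) Not entailed — the flask is what shattered, not the mug.
(f) Entailed — the original entails any weakening of itself; this just drops 'gracefully', 'with a rag'.

(b), (f)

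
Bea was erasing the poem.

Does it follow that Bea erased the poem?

no

'was erasing' is progressive; for an accomplishment like 'erase the poem', it doesn't entail completion.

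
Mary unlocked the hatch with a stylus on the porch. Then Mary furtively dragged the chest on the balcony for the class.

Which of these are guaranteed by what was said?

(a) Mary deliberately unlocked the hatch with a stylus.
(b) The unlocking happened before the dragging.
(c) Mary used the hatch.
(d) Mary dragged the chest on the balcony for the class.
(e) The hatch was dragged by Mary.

(a) Not entailed — 'deliberately' adds information not in the original event.
(b) Entailed — the narrative places the unlocking before the dragging.
(c) Not entailed — the hatch is the patient, not an instrument — Mary used a stylus.
(d) Entailed — dropping 'furtively' leaves a sub-description the original still satisfies.
(e) Not entailed — Mary dragged the chest, not the hatch; the hatch belongs to the unlocking event.

(b), (d)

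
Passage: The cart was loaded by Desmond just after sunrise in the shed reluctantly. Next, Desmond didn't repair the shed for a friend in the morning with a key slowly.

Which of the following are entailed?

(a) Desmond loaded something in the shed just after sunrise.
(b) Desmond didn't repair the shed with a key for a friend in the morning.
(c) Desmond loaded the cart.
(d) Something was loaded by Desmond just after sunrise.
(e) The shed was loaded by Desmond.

(a), (c), (d)

(a) Entailed — every conjunct here is already in the original loading event.
(b) Not entailed — dropping 'slowly' under negation is not valid — the original leaves open that Desmond repaired the shed some other way.
(c) Entailed — dropping 'in the shed', 'just after sunrise', 'reluctantly' leaves a sub-description the original still satisfies.
(d) Entailed — dropping 'in the shed', 'reluctantly' and generalizing the patient leaves a sub-description the original still satisfies.
(e) Not entailed — Desmond loaded the cart, not the shed; the shed belongs to the repairing event.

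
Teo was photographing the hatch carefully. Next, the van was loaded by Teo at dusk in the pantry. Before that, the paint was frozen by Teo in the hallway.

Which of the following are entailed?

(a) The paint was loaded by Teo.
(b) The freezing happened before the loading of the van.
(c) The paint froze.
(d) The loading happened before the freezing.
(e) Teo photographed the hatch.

(a) Not entailed — Teo loaded the van, not the paint; the paint belongs to the freezing event.
(b) Entailed — the narrative places the freezing before the loading.
(c) Entailed — 'Teo froze the paint' is causative; it entails the inchoative 'the paint froze'.
(d) Not entailed — the narrative places the freezing before the loading, not after.
(e) Not entailed — 'was photographing' is progressive on an accomplishment; it does not entail the completed 'photographed'.

(b), (c)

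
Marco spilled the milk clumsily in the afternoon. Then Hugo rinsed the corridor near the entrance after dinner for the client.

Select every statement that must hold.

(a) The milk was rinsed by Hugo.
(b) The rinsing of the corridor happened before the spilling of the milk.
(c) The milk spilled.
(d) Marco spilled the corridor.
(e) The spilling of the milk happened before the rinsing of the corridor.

(c), (e)

(a) Not entailed — Hugo rinsed the corridor, not the milk; the milk belongs to the spilling event.
(b) Not entailed — the narrative places the spilling before the rinsing, not after.
(c) Entailed — 'Marco spilled the milk' is causative; it entails the inchoative 'the milk spilled'.
(d) Not entailed — Marco spilled the milk, not the corridor; the corridor belongs to the rinsing event.
(e) Entailed — the narrative places the spilling before the rinsing.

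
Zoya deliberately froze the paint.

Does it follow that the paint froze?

yes

'Zoya froze the paint' is the causative; it entails the inchoative 'the paint froze'.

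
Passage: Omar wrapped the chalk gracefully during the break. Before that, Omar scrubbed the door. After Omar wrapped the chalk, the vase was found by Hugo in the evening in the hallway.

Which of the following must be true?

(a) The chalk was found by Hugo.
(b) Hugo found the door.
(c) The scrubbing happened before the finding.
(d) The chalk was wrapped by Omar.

(a) Not entailed — Hugo found the vase, not the chalk; the chalk belongs to the wrapping event.
(b) Not entailed — Hugo found the vase, not the door; the door belongs to the scrubbing event.
(c) Entailed — the narrative places the scrubbing before the finding.
(d) Entailed — this follows by dropping conjuncts from the wrapping event's description.

(c), (d)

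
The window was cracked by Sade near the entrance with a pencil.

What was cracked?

the window

'the window' marks the patient of the cracking event.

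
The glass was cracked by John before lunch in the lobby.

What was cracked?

'the glass' marks the patient of the cracking event.

the glass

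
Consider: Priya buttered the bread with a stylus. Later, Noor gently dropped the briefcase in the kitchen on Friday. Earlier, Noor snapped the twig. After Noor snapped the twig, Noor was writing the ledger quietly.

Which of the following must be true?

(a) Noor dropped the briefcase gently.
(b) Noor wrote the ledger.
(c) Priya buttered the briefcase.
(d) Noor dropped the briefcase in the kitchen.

(a) Entailed — this follows by dropping conjuncts from the dropping event's description.
(b) Not entailed — 'was writing' is progressive on an accomplishment; it does not entail the completed 'wrote'.
(c) Not entailed — Priya buttered the bread, not the briefcase; the briefcase belongs to the dropping event.
(d) Entailed — every conjunct here is already in the original dropping event.

(a), (d)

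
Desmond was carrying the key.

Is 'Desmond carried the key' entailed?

'carry' is atelic; if Desmond was carrying the key, then Desmond carried the key (for some time).

yes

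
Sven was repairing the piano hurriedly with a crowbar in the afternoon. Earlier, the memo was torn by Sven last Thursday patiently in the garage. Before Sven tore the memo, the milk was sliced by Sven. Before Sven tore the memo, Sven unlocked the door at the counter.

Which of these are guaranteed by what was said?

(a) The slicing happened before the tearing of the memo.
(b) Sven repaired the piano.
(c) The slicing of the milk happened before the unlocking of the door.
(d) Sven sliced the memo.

(a) Entailed — the narrative places the slicing before the tearing.
(b) Not entailed — 'was repairing' is progressive on an accomplishment; it does not entail the completed 'repaired'.
(c) Not entailed — the narrative doesn't order the slicing relative to the unlocking.
(d) Not entailed — Sven sliced the milk, not the memo; the memo belongs to the tearing event.

(a)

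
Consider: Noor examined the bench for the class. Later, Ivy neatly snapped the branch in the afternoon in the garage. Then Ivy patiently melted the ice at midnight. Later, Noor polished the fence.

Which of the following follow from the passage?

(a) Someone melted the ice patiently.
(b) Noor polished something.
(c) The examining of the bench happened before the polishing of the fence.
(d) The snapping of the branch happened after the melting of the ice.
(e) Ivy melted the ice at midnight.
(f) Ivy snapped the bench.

(a), (b), (c), (e)

(a) Entailed — every conjunct here is already in the original melting event.
(b) Entailed — every conjunct here is already in the original polishing event.
(c) Entailed — the narrative places the examining before the polishing.
(d) Not entailed — the narrative places the snapping before the melting, not after.
(e) Entailed — the original entails any weakening of itself; this just drops 'patiently'.
(f) Not entailed — Ivy snapped the branch, not the bench; the bench belongs to the examining event.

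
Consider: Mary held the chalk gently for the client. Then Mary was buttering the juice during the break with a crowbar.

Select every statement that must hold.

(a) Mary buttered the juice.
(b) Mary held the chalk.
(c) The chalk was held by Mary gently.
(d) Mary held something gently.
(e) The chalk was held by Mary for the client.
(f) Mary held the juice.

(b), (c), (d), (e)

(a) Not entailed — 'was buttering' is progressive on an accomplishment; it does not entail the completed 'buttered'.
(b) Entailed — every conjunct here is already in the original holding event.
(c) Entailed — this follows by dropping conjuncts from the holding event's description.
(d) Entailed — dropping 'for the client' and generalizing the patient leaves a sub-description the original still satisfies.
(e) Entailed — every conjunct here is already in the original holding event.
(f) Not entailed — Mary held the chalk, not the juice; the juice belongs to the buttering event.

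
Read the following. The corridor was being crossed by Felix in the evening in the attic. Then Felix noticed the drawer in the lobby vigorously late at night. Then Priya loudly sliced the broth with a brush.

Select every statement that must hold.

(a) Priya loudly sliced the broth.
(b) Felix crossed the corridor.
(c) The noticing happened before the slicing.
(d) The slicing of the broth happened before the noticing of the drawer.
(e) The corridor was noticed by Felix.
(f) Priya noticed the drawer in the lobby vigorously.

(a), (c)

(a) Entailed — this follows by dropping conjuncts from the slicing event's description.
(b) Not entailed — 'was crossing' is progressive on an accomplishment; it does not entail the completed 'crossed'.
(c) Entailed — the narrative places the noticing before the slicing.
(d) Not entailed — the narrative places the noticing before the slicing, not after.
(e) Not entailed — Felix noticed the drawer, not the corridor; the corridor belongs to the crossing event.
(f) Not entailed — the passage has Felix noticing the drawer, not Priya.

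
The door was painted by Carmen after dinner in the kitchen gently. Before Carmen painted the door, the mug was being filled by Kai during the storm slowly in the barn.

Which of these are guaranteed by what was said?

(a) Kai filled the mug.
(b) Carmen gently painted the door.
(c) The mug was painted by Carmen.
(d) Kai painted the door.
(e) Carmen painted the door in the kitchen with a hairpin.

(a) Not entailed — 'was filling' is progressive on an accomplishment; it does not entail the completed 'filled'.
(b) Entailed — the original entails any weakening of itself; this just drops 'in the kitchen', 'after dinner'.
(c) Not entailed — Carmen painted the door, not the mug; the mug belongs to the filling event.
(d) Not entailed — the passage has Carmen painting the door, not Kai.
(e) Not entailed — 'with a hairpin' adds information not in the original event.

(b)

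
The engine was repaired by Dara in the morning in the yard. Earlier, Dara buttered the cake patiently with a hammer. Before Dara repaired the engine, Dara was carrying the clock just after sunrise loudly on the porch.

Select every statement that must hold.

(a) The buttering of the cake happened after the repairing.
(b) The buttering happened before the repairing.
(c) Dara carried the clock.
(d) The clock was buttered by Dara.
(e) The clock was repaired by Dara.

(b), (c)

(a) Not entailed — the narrative places the buttering before the repairing, not after.
(b) Entailed — the narrative places the buttering before the repairing.
(c) Entailed — 'carry' is an activity; 'was carrying' entails that some carrying happened, so 'carried' holds.
(d) Not entailed — Dara buttered the cake, not the clock; the clock belongs to the carrying event.
(e) Not entailed — Dara repaired the engine, not the clock; the clock belongs to the carrying event.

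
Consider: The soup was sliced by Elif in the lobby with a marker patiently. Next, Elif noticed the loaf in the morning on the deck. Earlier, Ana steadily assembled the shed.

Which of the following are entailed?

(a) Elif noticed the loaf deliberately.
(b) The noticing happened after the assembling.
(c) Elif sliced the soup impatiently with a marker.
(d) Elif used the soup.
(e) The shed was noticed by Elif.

(a) Not entailed — 'deliberately' adds information not in the original event.
(b) Entailed — the narrative places the assembling before the noticing.
(c) Not entailed — 'impatiently' adds a manner not in (and inconsistent with) the original.
(d) Not entailed — the soup is the patient, not an instrument — Elif used a marker.
(e) Not entailed — Elif noticed the loaf, not the shed; the shed belongs to the assembling event.

(b)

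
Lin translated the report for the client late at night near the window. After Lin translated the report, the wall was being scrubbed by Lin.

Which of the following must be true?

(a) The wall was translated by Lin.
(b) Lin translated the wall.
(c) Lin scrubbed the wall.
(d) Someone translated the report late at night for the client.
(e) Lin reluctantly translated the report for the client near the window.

(a) Not entailed — Lin translated the report, not the wall; the wall belongs to the scrubbing event.
(b) Not entailed — Lin translated the report, not the wall; the wall belongs to the scrubbing event.
(c) Entailed — 'scrub' is an activity; 'was scrubbing' entails that some scrubbing happened, so 'scrubbed' holds.
(d) Entailed — every conjunct here is already in the original translating event.
(e) Not entailed — 'reluctantly' adds information not in the original event.

(c), (d)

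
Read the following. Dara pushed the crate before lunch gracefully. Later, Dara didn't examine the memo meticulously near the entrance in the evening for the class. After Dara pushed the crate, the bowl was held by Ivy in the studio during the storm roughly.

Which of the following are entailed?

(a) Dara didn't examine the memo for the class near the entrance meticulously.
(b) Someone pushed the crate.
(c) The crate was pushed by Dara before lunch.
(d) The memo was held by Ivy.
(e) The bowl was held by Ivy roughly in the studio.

(a) Not entailed — dropping 'in the evening' under negation is not valid — the original leaves open that Dara examined the memo some other way.
(b) Entailed — every conjunct here is already in the original pushing event.
(c) Entailed — the original entails any weakening of itself; this just drops 'gracefully'.
(d) Not entailed — Ivy held the bowl, not the memo; the memo belongs to the examining event.
(e) Entailed — every conjunct here is already in the original holding event.

(b), (c), (e)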